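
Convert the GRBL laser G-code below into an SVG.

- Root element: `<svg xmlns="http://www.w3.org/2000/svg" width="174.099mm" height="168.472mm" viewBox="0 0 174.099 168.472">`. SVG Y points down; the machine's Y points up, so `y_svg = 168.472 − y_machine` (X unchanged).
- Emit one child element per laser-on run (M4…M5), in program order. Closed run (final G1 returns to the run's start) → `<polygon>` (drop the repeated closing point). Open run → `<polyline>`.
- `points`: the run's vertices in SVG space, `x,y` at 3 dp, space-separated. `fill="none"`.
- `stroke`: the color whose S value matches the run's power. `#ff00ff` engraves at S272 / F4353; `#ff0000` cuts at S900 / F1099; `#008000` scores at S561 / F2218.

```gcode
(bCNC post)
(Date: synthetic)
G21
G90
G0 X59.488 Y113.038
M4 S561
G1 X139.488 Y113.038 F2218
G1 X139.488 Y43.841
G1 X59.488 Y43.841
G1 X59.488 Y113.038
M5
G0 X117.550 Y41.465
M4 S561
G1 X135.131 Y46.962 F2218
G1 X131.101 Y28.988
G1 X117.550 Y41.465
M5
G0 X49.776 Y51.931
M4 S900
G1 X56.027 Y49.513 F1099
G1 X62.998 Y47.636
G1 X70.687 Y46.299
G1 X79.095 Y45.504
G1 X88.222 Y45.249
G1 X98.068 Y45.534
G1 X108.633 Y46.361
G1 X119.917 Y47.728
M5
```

<svg xmlns="http://www.w3.org/2000/svg" width="174.099mm" height="168.472mm" viewBox="0 0 174.099 168.472">
  <polygon points="59.488,55.434 139.488,55.434 139.488,124.631 59.488,124.631" fill="none" stroke="#008000"/>
  <polygon points="117.550,127.007 135.131,121.510 131.101,139.484" fill="none" stroke="#008000"/>
  <polyline points="49.776,116.541 56.027,118.959 62.998,120.836 70.687,122.173 79.095,122.968 88.222,123.223 98.068,122.938 108.633,122.111 119.917,120.744" fill="none" stroke="#ff0000"/>
</svg>

Each laser-on run becomes one SVG element. Flip Y back into SVG space with y_svg = 168.472 − y_machine.

Run 1: S561 ⇒ score layer `#008000`. The run returns to its start, so emit a `<polygon>` with points (Y-flipped): 59.488,55.434 139.488,55.434 139.488,124.631 59.488,124.631.

Run 2: power S561 maps to stroke `#008000` (score). The run returns to its start, so emit a `<polygon>` with points (Y-flipped): 117.550,127.007 135.131,121.510 131.101,139.484.

Run 3: S900 ⇒ cut layer `#ff0000`. The run is open, so emit a `<polyline>` with points (Y-flipped): 49.776,116.541 56.027,118.959 62.998,120.836 70.687,122.173 79.095,122.968 88.222,123.223 98.068,122.938 108.633,122.111 119.917,120.744.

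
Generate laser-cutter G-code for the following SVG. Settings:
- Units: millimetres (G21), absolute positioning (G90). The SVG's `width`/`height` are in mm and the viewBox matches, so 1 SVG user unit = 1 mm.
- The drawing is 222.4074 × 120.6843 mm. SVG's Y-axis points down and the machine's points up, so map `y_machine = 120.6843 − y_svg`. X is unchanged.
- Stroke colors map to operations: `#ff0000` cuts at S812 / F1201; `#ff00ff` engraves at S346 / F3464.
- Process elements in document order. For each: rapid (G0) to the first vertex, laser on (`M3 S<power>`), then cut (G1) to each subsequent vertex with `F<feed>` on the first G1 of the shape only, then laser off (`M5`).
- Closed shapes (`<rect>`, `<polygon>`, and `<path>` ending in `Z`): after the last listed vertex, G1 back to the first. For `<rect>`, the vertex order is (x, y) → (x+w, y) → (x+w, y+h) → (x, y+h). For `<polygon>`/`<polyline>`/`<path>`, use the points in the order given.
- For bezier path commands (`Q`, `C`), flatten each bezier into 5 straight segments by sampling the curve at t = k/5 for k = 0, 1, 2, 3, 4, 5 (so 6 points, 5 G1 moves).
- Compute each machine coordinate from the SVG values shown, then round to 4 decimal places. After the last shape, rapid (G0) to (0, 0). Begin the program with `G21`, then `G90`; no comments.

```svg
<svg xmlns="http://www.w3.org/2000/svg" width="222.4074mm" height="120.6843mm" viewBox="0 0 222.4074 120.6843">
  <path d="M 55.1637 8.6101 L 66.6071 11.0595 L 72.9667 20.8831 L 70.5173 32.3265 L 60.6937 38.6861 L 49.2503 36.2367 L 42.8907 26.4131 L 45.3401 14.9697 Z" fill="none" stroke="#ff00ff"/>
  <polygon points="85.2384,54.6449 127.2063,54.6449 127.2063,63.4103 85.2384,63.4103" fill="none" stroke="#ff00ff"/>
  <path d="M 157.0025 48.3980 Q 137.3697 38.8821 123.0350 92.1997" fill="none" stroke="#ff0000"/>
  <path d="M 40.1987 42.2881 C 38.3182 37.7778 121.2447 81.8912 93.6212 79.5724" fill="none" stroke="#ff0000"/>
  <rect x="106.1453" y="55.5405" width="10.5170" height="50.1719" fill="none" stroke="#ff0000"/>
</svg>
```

1 u = 1 mm; y_m = 120.6843 − y.

[1] `<path>` regular polygon, #ff00ff→engrave S346 F3464: (55.1637,112.0742) → (66.6071,109.6248) → (72.9667,99.8012) → (70.5173,88.3578) → (60.6937,81.9982) → (49.2503,84.4476) → (42.8907,94.2712) → (45.3401,105.7146) → (55.1637,112.0742) (closed)

[2] `<polygon>` rectangle, #ff00ff→engrave S346 F3464: (85.2384,66.0394) → (127.2063,66.0394) → (127.2063,57.2740) → (85.2384,57.2740) → (85.2384,66.0394) (closed)

[3] `<path>` quadratic bezier, #ff0000→cut S812 F1201: (157.0025,72.2863) → (149.3613,73.5793) → (142.1440,69.8457) → (135.3505,61.0853) → (128.9808,47.2983) → (123.0350,28.4846)

[4] `<path>` cubic bezier, #ff0000→cut S812 F1201: (40.1987,78.3962) → (47.6844,76.0280) → (66.1466,66.5528) → (86.2082,54.5332) → (98.4922,44.5320) → (93.6212,41.1119)

[5] `<rect>` rectangle, #ff0000→cut S812 F1201: (106.1453,65.1438) → (116.6623,65.1438) → (116.6623,14.9719) → (106.1453,14.9719) → (106.1453,65.1438) (closed)

G21
G90
G0 X55.1637 Y112.0742
M3 S346
G1 X66.6071 Y109.6248 F3464
G1 X72.9667 Y99.8012
G1 X70.5173 Y88.3578
G1 X60.6937 Y81.9982
G1 X49.2503 Y84.4476
G1 X42.8907 Y94.2712
G1 X45.3401 Y105.7146
G1 X55.1637 Y112.0742
M5
G0 X85.2384 Y66.0394
M3 S346
G1 X127.2063 Y66.0394 F3464
G1 X127.2063 Y57.2740
G1 X85.2384 Y57.2740
G1 X85.2384 Y66.0394
M5
G0 X157.0025 Y72.2863
M3 S812
G1 X149.3613 Y73.5793 F1201
G1 X142.1440 Y69.8457
G1 X135.3505 Y61.0853
G1 X128.9808 Y47.2983
G1 X123.0350 Y28.4846
M5
G0 X40.1987 Y78.3962
M3 S812
G1 X47.6844 Y76.0280 F1201
G1 X66.1466 Y66.5528
G1 X86.2082 Y54.5332
G1 X98.4922 Y44.5320
G1 X93.6212 Y41.1119
M5
G0 X106.1453 Y65.1438
M3 S812
G1 X116.6623 Y65.1438 F1201
G1 X116.6623 Y14.9719
G1 X106.1453 Y14.9719
G1 X106.1453 Y65.1438
M5
G0 X0.0000 Y0.0000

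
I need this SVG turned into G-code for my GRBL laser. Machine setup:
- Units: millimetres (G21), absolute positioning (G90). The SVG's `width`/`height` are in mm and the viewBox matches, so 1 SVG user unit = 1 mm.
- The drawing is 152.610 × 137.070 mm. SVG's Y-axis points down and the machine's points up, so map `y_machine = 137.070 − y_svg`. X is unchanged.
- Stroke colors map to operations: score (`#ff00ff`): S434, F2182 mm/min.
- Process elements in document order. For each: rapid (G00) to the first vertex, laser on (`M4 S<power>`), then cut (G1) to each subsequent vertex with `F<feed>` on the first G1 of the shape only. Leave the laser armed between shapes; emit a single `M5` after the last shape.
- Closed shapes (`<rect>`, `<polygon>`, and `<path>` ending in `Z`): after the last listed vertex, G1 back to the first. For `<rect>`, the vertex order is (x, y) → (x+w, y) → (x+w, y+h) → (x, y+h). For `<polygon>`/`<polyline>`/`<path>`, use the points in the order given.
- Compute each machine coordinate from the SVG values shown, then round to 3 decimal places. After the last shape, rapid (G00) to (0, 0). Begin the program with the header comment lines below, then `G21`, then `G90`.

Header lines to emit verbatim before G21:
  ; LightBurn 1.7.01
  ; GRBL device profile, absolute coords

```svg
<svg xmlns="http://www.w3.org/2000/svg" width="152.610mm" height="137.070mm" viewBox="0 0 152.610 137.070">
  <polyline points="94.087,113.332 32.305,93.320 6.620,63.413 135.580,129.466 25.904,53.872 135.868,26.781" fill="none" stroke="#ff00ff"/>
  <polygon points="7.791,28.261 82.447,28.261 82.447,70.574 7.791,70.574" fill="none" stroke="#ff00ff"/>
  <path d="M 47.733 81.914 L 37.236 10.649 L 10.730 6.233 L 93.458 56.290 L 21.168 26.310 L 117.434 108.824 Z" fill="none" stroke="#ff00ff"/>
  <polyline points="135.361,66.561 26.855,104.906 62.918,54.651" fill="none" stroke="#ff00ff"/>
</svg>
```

; LightBurn 1.7.01
; GRBL device profile, absolute coords
G21
G90
G00 X94.087 Y23.738
M4 S434
G1 X32.305 Y43.750 F2182
G1 X6.620 Y73.657
G1 X135.580 Y7.604
G1 X25.904 Y83.198
G1 X135.868 Y110.289
G00 X7.791 Y108.809
M4 S434
G1 X82.447 Y108.809 F2182
G1 X82.447 Y66.496
G1 X7.791 Y66.496
G1 X7.791 Y108.809
G00 X47.733 Y55.156
M4 S434
G1 X37.236 Y126.421 F2182
G1 X10.730 Y130.837
G1 X93.458 Y80.780
G1 X21.168 Y110.760
G1 X117.434 Y28.246
G1 X47.733 Y55.156
G00 X135.361 Y70.509
M4 S434
G1 X26.855 Y32.164 F2182
G1 X62.918 Y82.419
M5
G00 X0.000 Y0.000

1 u = 1 mm; y_m = 137.070 − y.

[1] `<polyline>` open polyline, #ff00ff→score S434 F2182: (94.087,23.738) → (32.305,43.750) → (6.620,73.657) → (135.580,7.604) → (25.904,83.198) → (135.868,110.289)

[2] `<polygon>` rectangle, #ff00ff→score S434 F2182: (7.791,108.809) → (82.447,108.809) → (82.447,66.496) → (7.791,66.496) → (7.791,108.809) (closed)

[3] `<path>` closed polygon, #ff00ff→score S434 F2182: (47.733,55.156) → (37.236,126.421) → (10.730,130.837) → (93.458,80.780) → (21.168,110.760) → (117.434,28.246) → (47.733,55.156) (closed)

[4] `<polyline>` open polyline, #ff00ff→score S434 F2182: (135.361,70.509) → (26.855,32.164) → (62.918,82.419)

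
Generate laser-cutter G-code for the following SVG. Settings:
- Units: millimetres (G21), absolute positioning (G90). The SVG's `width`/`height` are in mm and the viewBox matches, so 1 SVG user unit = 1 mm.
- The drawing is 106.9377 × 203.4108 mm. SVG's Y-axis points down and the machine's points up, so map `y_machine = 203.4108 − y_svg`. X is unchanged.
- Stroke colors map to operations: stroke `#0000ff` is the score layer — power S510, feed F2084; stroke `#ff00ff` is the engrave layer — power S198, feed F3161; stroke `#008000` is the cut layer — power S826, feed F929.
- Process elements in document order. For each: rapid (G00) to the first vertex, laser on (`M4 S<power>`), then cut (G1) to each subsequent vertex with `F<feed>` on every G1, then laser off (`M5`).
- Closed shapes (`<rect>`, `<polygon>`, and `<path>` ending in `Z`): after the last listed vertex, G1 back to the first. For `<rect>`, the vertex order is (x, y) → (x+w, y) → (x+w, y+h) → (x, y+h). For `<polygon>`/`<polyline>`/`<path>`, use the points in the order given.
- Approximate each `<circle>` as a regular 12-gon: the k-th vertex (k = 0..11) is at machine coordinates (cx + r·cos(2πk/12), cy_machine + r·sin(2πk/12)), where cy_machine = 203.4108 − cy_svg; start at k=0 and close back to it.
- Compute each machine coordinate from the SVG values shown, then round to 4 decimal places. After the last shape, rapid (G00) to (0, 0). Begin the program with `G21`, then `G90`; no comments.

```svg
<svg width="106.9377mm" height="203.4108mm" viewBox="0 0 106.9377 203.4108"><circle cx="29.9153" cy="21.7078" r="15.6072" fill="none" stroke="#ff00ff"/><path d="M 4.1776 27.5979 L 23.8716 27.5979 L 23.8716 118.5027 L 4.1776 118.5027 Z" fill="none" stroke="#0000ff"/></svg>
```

viewBox `0 0 106.9377 203.4108` with mm width/height → 1 unit = 1 mm. Flip: y_m = 203.4108 − y_svg.

**Shape 1** — `<circle>` circle, stroke `#ff00ff` → engrave (S198, F3161). Machine vertices: (45.5225,181.7030) → (43.4315,189.5066) → (37.7189,195.2192) → (29.9153,197.3102) → (22.1117,195.2192) → (16.3991,189.5066) → (14.3081,181.7030) → (16.3991,173.8994) → (22.1117,168.1868) → (29.9153,166.0958) → (37.7189,168.1868) → (43.4315,173.8994) → (45.5225,181.7030). Closed: final G1 returns to the first vertex.

**Shape 2** — `<path>` rectangle, stroke `#0000ff` → score (S510, F2084). Machine vertices: (4.1776,175.8129) → (23.8716,175.8129) → (23.8716,84.9081) → (4.1776,84.9081) → (4.1776,175.8129). Closed: final G1 returns to the first vertex.

G21
G90
G00 X45.5225 Y181.7030
M4 S198
G1 X43.4315 Y189.5066 F3161
G1 X37.7189 Y195.2192 F3161
G1 X29.9153 Y197.3102 F3161
G1 X22.1117 Y195.2192 F3161
G1 X16.3991 Y189.5066 F3161
G1 X14.3081 Y181.7030 F3161
G1 X16.3991 Y173.8994 F3161
G1 X22.1117 Y168.1868 F3161
G1 X29.9153 Y166.0958 F3161
G1 X37.7189 Y168.1868 F3161
G1 X43.4315 Y173.8994 F3161
G1 X45.5225 Y181.7030 F3161
M5
G00 X4.1776 Y175.8129
M4 S510
G1 X23.8716 Y175.8129 F2084
G1 X23.8716 Y84.9081 F2084
G1 X4.1776 Y84.9081 F2084
G1 X4.1776 Y175.8129 F2084
M5
G00 X0.0000 Y0.0000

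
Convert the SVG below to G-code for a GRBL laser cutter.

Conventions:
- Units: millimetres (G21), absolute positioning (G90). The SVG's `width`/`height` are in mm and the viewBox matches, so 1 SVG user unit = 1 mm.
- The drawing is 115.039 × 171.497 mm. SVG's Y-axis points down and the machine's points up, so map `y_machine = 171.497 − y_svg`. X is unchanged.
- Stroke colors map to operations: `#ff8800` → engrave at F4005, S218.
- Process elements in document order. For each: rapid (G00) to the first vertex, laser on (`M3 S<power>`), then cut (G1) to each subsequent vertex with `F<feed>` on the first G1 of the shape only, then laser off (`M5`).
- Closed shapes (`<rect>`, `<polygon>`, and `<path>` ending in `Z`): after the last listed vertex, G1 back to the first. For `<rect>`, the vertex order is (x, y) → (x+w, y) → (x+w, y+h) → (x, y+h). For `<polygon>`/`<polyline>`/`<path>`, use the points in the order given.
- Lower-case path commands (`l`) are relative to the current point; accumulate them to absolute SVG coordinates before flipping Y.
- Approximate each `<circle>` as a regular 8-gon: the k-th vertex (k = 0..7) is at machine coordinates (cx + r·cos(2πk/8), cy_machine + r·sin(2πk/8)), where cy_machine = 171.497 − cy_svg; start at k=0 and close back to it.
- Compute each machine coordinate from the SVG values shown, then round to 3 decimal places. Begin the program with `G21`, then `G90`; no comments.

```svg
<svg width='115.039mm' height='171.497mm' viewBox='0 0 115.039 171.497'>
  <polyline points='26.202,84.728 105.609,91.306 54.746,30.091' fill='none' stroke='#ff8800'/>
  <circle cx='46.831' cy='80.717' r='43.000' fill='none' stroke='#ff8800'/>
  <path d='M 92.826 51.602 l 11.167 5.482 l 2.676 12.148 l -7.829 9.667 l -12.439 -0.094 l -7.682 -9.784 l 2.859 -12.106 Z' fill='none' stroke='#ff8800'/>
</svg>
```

viewBox `0 0 115.039 171.497` with mm width/height → 1 unit = 1 mm. Flip: y_m = 171.497 − y_svg.

**Shape 1** — `<polyline>` open polyline, stroke `#ff8800` → engrave (S218, F4005). Machine vertices: (26.202,86.769) → (105.609,80.191) → (54.746,141.406). Open path.

**Shape 2** — `<circle>` circle, stroke `#ff8800` → engrave (S218, F4005). Machine vertices: (89.831,90.780) → (77.237,121.186) → (46.831,133.780) → (16.425,121.186) → (3.831,90.780) → (16.425,60.374) → (46.831,47.780) → (77.237,60.374) → (89.831,90.780). Closed: final G1 returns to the first vertex.

**Shape 3** — `<path>` regular polygon, stroke `#ff8800` → engrave (S218, F4005). Machine vertices: (92.826,119.895) → (103.993,114.413) → (106.669,102.265) → (98.840,92.598) → (86.401,92.692) → (78.719,102.476) → (81.578,114.582) → (92.826,119.895). Closed: final G1 returns to the first vertex.

G21
G90
G00 X26.202 Y86.769
M3 S218
G1 X105.609 Y80.191 F4005
G1 X54.746 Y141.406
M5
G00 X89.831 Y90.780
M3 S218
G1 X77.237 Y121.186 F4005
G1 X46.831 Y133.780
G1 X16.425 Y121.186
G1 X3.831 Y90.780
G1 X16.425 Y60.374
G1 X46.831 Y47.780
G1 X77.237 Y60.374
G1 X89.831 Y90.780
M5
G00 X92.826 Y119.895
M3 S218
G1 X103.993 Y114.413 F4005
G1 X106.669 Y102.265
G1 X98.840 Y92.598
G1 X86.401 Y92.692
G1 X78.719 Y102.476
G1 X81.578 Y114.582
G1 X92.826 Y119.895
M5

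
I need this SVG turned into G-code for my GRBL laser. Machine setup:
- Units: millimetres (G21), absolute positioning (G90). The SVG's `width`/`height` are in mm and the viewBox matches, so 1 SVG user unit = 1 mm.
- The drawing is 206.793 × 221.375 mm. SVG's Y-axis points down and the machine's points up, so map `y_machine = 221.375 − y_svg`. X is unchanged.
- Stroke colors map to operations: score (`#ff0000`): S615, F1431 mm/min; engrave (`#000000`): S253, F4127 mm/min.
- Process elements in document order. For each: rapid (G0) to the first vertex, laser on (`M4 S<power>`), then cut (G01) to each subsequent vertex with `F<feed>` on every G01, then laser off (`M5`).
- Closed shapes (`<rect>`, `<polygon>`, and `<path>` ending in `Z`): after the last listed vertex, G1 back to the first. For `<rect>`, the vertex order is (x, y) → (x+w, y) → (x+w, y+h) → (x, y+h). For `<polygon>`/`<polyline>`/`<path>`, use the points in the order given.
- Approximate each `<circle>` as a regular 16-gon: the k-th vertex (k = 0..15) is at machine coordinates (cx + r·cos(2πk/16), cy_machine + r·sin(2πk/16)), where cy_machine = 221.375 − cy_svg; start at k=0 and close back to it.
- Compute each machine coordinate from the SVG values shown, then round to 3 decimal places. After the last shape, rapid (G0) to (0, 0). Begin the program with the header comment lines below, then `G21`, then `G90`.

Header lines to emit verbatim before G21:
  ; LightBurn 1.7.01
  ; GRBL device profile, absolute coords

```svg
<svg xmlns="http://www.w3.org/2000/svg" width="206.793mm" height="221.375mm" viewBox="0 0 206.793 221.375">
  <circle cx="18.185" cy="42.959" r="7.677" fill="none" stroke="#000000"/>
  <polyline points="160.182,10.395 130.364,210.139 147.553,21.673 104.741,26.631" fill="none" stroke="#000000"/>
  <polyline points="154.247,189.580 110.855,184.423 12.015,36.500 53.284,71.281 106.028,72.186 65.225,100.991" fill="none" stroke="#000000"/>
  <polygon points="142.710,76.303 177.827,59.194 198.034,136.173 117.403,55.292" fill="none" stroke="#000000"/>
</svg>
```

; LightBurn 1.7.01
; GRBL device profile, absolute coords
G21
G90
G0 X25.862 Y178.416
M4 S253
G01 X25.278 Y181.354 F4127
G01 X23.613 Y183.844 F4127
G01 X21.123 Y185.509 F4127
G01 X18.185 Y186.093 F4127
G01 X15.247 Y185.509 F4127
G01 X12.757 Y183.844 F4127
G01 X11.092 Y181.354 F4127
G01 X10.508 Y178.416 F4127
G01 X11.092 Y175.478 F4127
G01 X12.757 Y172.988 F4127
G01 X15.247 Y171.323 F4127
G01 X18.185 Y170.739 F4127
G01 X21.123 Y171.323 F4127
G01 X23.613 Y172.988 F4127
G01 X25.278 Y175.478 F4127
G01 X25.862 Y178.416 F4127
M5
G0 X160.182 Y210.980
M4 S253
G01 X130.364 Y11.236 F4127
G01 X147.553 Y199.702 F4127
G01 X104.741 Y194.744 F4127
M5
G0 X154.247 Y31.795
M4 S253
G01 X110.855 Y36.952 F4127
G01 X12.015 Y184.875 F4127
G01 X53.284 Y150.094 F4127
G01 X106.028 Y149.189 F4127
G01 X65.225 Y120.384 F4127
M5
G0 X142.710 Y145.072
M4 S253
G01 X177.827 Y162.181 F4127
G01 X198.034 Y85.202 F4127
G01 X117.403 Y166.083 F4127
G01 X142.710 Y145.072 F4127
M5
G0 X0.000 Y0.000

Since the viewBox matches the mm dimensions, user units are millimetres directly. The only transform is the Y-flip y_m = 221.375 − y_svg.

Shape 1 is a circle drawn with `<circle>`. Its stroke #000000 means engrave at S253, F4127. After flipping Y the toolpath is (25.862,178.416) → (25.278,181.354) → (23.613,183.844) → (21.123,185.509) → (18.185,186.093) → (15.247,185.509) → (12.757,183.844) → (11.092,181.354) → (10.508,178.416) → (11.092,175.478) → (12.757,172.988) → (15.247,171.323) → (18.185,170.739) → (21.123,171.323) → (23.613,172.988) → (25.278,175.478) → (25.862,178.416), returning to the start.

Shape 2 is a open polyline drawn with `<polyline>`. Its stroke #000000 means engrave at S253, F4127. After flipping Y the toolpath is (160.182,210.980) → (130.364,11.236) → (147.553,199.702) → (104.741,194.744).

Shape 3 is a open polyline drawn with `<polyline>`. Its stroke #000000 means engrave at S253, F4127. After flipping Y the toolpath is (154.247,31.795) → (110.855,36.952) → (12.015,184.875) → (53.284,150.094) → (106.028,149.189) → (65.225,120.384).

Shape 4 is a closed polygon drawn with `<polygon>`. Its stroke #000000 means engrave at S253, F4127. After flipping Y the toolpath is (142.710,145.072) → (177.827,162.181) → (198.034,85.202) → (117.403,166.083) → (142.710,145.072), returning to the start.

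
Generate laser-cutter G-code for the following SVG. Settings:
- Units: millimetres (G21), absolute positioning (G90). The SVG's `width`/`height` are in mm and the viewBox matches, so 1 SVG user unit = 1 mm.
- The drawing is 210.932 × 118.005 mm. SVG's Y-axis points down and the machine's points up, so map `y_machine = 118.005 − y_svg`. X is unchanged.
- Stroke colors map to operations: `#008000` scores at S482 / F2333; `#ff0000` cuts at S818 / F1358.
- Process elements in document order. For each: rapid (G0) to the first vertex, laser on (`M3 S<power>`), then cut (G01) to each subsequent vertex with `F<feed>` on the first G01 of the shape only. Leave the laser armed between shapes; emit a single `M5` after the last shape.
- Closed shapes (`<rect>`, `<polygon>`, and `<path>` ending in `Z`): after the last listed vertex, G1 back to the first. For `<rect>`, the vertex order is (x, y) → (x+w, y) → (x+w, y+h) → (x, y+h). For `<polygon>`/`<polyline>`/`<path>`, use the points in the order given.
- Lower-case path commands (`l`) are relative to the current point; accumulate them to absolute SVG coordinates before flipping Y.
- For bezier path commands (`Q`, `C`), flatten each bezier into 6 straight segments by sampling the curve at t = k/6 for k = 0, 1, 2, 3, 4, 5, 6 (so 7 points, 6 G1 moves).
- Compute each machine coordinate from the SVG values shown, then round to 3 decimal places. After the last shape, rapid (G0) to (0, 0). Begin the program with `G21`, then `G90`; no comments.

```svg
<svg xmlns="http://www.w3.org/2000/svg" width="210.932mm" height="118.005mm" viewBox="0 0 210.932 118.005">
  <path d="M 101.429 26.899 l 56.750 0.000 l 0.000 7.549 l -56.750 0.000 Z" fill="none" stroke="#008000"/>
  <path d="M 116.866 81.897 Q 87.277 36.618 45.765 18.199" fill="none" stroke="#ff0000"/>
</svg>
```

viewBox `0 0 210.932 118.005` with mm width/height → 1 unit = 1 mm. Flip: y_m = 118.005 − y_svg.

**Shape 1** — `<path>` rectangle, stroke `#008000` → score (S482, F2333). Machine vertices: (101.429,91.106) → (158.179,91.106) → (158.179,83.557) → (101.429,83.557) → (101.429,91.106). Closed: final G1 returns to the first vertex.

**Shape 2** — `<path>` quadratic bezier, stroke `#ff0000` → cut (S818, F1358). Control points (SVG): P0=(116.866,81.897), P1=(87.277,36.618), P2=(45.765,18.199); sampled at t=k/6. Machine vertices: (116.866,36.108) → (106.672,50.455) → (95.815,63.310) → (84.296,74.672) → (72.115,84.542) → (59.271,92.920) → (45.765,99.806). Open path.

G21
G90
G0 X101.429 Y91.106
M3 S482
G01 X158.179 Y91.106 F2333
G01 X158.179 Y83.557
G01 X101.429 Y83.557
G01 X101.429 Y91.106
G0 X116.866 Y36.108
M3 S818
G01 X106.672 Y50.455 F1358
G01 X95.815 Y63.310
G01 X84.296 Y74.672
G01 X72.115 Y84.542
G01 X59.271 Y92.920
G01 X45.765 Y99.806
M5
G0 X0.000 Y0.000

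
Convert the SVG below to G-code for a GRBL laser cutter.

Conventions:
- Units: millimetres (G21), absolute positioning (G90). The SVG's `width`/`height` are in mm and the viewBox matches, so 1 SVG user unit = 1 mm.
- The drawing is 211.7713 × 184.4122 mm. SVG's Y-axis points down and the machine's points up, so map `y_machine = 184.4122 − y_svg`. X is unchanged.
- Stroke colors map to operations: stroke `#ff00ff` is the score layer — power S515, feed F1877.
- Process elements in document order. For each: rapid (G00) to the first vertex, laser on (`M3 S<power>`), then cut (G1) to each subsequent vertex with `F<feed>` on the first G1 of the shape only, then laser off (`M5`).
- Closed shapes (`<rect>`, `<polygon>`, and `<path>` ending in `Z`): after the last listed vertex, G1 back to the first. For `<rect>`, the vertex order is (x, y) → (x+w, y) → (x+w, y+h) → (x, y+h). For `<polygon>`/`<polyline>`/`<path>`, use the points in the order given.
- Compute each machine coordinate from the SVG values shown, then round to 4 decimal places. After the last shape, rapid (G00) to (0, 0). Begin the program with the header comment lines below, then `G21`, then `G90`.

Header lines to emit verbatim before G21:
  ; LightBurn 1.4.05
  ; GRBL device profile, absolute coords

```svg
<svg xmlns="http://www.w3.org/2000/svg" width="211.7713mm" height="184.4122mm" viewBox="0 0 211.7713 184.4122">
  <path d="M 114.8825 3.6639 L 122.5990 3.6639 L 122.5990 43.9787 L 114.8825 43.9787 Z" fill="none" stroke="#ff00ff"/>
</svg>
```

; LightBurn 1.4.05
; GRBL device profile, absolute coords
G21
G90
G00 X114.8825 Y180.7483
M3 S515
G1 X122.5990 Y180.7483 F1877
G1 X122.5990 Y140.4335
G1 X114.8825 Y140.4335
G1 X114.8825 Y180.7483
M5
G00 X0.0000 Y0.0000

1 u = 1 mm; y_m = 184.4122 − y.

[1] `<path>` rectangle, #ff00ff→score S515 F1877: (114.8825,180.7483) → (122.5990,180.7483) → (122.5990,140.4335) → (114.8825,140.4335) → (114.8825,180.7483) (closed)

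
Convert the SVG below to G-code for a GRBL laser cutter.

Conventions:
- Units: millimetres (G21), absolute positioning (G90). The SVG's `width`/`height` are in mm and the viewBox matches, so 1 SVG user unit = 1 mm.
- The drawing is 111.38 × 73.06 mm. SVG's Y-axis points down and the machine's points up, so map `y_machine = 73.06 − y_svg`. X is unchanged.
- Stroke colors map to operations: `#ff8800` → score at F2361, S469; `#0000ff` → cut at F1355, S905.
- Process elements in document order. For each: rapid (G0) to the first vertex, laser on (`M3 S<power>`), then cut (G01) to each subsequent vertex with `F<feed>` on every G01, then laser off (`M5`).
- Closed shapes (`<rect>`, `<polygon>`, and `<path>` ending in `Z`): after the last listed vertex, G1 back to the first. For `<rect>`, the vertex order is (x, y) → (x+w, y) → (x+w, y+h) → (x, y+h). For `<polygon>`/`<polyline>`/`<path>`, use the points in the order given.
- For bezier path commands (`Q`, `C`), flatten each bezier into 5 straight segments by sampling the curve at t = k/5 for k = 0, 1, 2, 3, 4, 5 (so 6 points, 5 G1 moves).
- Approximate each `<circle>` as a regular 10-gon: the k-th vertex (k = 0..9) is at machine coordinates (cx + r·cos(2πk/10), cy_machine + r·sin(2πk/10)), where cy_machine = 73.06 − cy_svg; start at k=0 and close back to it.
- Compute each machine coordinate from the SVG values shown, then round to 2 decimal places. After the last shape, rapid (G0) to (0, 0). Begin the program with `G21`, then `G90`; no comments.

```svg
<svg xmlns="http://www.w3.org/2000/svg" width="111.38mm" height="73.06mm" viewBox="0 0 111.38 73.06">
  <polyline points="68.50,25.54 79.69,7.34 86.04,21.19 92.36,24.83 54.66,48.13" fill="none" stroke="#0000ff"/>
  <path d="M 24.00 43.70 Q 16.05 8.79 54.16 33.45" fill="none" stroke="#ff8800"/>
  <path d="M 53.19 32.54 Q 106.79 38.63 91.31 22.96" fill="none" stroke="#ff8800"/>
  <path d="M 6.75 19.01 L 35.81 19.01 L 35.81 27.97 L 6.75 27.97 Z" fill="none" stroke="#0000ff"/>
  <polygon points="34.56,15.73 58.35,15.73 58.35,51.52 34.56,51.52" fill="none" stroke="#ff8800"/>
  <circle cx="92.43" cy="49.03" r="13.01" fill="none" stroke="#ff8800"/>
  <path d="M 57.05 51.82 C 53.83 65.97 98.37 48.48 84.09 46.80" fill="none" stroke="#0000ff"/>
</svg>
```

G21
G90
G0 X68.50 Y47.52
M3 S905
G01 X79.69 Y65.72 F1355
G01 X86.04 Y51.87 F1355
G01 X92.36 Y48.23 F1355
G01 X54.66 Y24.93 F1355
M5
G0 X24.00 Y29.36
M3 S469
G01 X22.66 Y40.94 F2361
G01 X25.01 Y47.76 F2361
G01 X31.04 Y49.81 F2361
G01 X40.76 Y47.09 F2361
G01 X54.16 Y39.61 F2361
M5
G0 X53.19 Y40.52
M3 S469
G01 X71.87 Y38.95 F2361
G01 X85.02 Y39.13 F2361
G01 X92.64 Y41.05 F2361
G01 X94.74 Y44.70 F2361
G01 X91.31 Y50.10 F2361
M5
G0 X6.75 Y54.05
M3 S905
G01 X35.81 Y54.05 F1355
G01 X35.81 Y45.09 F1355
G01 X6.75 Y45.09 F1355
G01 X6.75 Y54.05 F1355
M5
G0 X34.56 Y57.33
M3 S469
G01 X58.35 Y57.33 F2361
G01 X58.35 Y21.54 F2361
G01 X34.56 Y21.54 F2361
G01 X34.56 Y57.33 F2361
M5
G0 X105.44 Y24.03
M3 S469
G01 X102.96 Y31.68 F2361
G01 X96.45 Y36.40 F2361
G01 X88.41 Y36.40 F2361
G01 X81.90 Y31.68 F2361
G01 X79.42 Y24.03 F2361
G01 X81.90 Y16.38 F2361
G01 X88.41 Y11.66 F2361
G01 X96.45 Y11.66 F2361
G01 X102.96 Y16.38 F2361
G01 X105.44 Y24.03 F2361
M5
G0 X57.05 Y21.24
M3 S905
G01 X60.00 Y16.17 F1355
G01 X69.29 Y16.41 F1355
G01 X79.81 Y19.69 F1355
G01 X86.45 Y23.73 F1355
G01 X84.09 Y26.26 F1355
M5
G0 X0.00 Y0.00

Since the viewBox matches the mm dimensions, user units are millimetres directly. The only transform is the Y-flip y_m = 73.06 − y_svg.

Shape 1 is a open polyline drawn with `<polyline>`. Its stroke #0000ff means cut at S905, F1355. After flipping Y the toolpath is (68.50,47.52) → (79.69,65.72) → (86.04,51.87) → (92.36,48.23) → (54.66,24.93).

Shape 2 is a quadratic bezier drawn with `<path>`. Its stroke #ff8800 means score at S469, F2361. After flipping Y the toolpath is (24.00,29.36) → (22.66,40.94) → (25.01,47.76) → (31.04,49.81) → (40.76,47.09) → (54.16,39.61).

Shape 3 is a quadratic bezier drawn with `<path>`. Its stroke #ff8800 means score at S469, F2361. After flipping Y the toolpath is (53.19,40.52) → (71.87,38.95) → (85.02,39.13) → (92.64,41.05) → (94.74,44.70) → (91.31,50.10).

Shape 4 is a rectangle drawn with `<path>`. Its stroke #0000ff means cut at S905, F1355. After flipping Y the toolpath is (6.75,54.05) → (35.81,54.05) → (35.81,45.09) → (6.75,45.09) → (6.75,54.05), returning to the start.

Shape 5 is a rectangle drawn with `<polygon>`. Its stroke #ff8800 means score at S469, F2361. After flipping Y the toolpath is (34.56,57.33) → (58.35,57.33) → (58.35,21.54) → (34.56,21.54) → (34.56,57.33), returning to the start.

Shape 6 is a circle drawn with `<circle>`. Its stroke #ff8800 means score at S469, F2361. After flipping Y the toolpath is (105.44,24.03) → (102.96,31.68) → (96.45,36.40) → (88.41,36.40) → (81.90,31.68) → (79.42,24.03) → (81.90,16.38) → (88.41,11.66) → (96.45,11.66) → (102.96,16.38) → (105.44,24.03), returning to the start.

Shape 7 is a cubic bezier drawn with `<path>`. Its stroke #0000ff means cut at S905, F1355. After flipping Y the toolpath is (57.05,21.24) → (60.00,16.17) → (69.29,16.41) → (79.81,19.69) → (86.45,23.73) → (84.09,26.26).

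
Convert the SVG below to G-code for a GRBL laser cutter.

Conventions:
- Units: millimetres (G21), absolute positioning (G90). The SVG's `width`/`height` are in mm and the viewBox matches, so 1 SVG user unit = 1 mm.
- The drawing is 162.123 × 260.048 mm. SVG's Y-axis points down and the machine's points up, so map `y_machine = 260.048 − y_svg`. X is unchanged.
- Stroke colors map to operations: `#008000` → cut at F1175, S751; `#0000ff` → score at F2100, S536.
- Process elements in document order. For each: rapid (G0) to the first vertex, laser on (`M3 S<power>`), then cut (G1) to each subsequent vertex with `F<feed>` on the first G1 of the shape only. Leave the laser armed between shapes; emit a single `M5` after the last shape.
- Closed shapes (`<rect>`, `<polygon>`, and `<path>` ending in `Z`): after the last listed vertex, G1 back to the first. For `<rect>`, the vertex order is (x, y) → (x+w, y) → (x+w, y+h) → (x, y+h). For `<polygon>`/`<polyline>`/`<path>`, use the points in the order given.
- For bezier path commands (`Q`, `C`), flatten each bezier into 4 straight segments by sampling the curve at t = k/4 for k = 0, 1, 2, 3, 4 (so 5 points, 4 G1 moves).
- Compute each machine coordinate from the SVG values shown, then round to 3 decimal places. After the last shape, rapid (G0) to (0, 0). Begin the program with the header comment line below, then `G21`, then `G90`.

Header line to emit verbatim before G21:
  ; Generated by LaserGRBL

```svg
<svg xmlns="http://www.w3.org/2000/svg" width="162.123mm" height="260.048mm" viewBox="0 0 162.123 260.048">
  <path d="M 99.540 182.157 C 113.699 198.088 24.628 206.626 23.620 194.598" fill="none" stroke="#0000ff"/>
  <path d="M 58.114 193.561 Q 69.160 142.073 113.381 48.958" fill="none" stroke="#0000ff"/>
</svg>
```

1 u = 1 mm; y_m = 260.048 − y.

[1] `<path>` cubic bezier, #0000ff→score S536 F2100: (99.540,77.891) → (93.793,67.535) → (67.268,61.186) → (37.899,60.079) → (23.620,65.450)

[2] `<path>` quadratic bezier, #0000ff→score S536 F2100: (58.114,66.487) → (65.710,94.833) → (77.454,128.382) → (93.344,167.134) → (113.381,211.090)

; Generated by LaserGRBL
G21
G90
G0 X99.540 Y77.891
M3 S536
G1 X93.793 Y67.535 F2100
G1 X67.268 Y61.186
G1 X37.899 Y60.079
G1 X23.620 Y65.450
G0 X58.114 Y66.487
M3 S536
G1 X65.710 Y94.833 F2100
G1 X77.454 Y128.382
G1 X93.344 Y167.134
G1 X113.381 Y211.090
M5
G0 X0.000 Y0.000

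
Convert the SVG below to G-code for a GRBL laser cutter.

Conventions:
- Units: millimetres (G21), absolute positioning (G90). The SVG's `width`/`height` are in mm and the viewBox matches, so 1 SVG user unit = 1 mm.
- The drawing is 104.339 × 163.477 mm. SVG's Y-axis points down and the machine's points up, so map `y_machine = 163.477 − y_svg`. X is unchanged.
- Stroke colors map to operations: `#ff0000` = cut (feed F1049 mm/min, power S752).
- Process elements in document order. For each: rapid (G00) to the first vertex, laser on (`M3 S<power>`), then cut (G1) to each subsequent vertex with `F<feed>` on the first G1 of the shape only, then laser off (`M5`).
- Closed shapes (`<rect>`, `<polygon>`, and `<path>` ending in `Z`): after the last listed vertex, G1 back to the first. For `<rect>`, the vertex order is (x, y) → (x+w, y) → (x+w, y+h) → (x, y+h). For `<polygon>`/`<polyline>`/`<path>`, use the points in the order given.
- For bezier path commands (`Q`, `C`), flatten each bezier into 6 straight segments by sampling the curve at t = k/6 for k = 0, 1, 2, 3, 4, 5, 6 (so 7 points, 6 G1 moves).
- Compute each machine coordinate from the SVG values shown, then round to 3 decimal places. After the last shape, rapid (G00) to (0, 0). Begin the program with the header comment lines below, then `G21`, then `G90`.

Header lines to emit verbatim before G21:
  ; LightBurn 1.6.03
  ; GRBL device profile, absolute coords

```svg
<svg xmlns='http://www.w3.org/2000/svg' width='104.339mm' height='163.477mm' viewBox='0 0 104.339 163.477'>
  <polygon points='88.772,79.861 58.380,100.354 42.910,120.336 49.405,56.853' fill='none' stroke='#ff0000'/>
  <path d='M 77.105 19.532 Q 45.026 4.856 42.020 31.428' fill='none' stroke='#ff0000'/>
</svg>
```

Since the viewBox matches the mm dimensions, user units are millimetres directly. The only transform is the Y-flip y_m = 163.477 − y_svg.

Shape 1 is a closed polygon drawn with `<polygon>`. Its stroke #ff0000 means cut at S752, F1049. After flipping Y the toolpath is (88.772,83.616) → (58.380,63.123) → (42.910,43.141) → (49.405,106.624) → (88.772,83.616), returning to the start.

Shape 2 is a quadratic bezier drawn with `<path>`. Its stroke #ff0000 means cut at S752, F1049. After flipping Y the toolpath is (77.105,143.945) → (67.220,147.691) → (58.949,149.146) → (52.294,148.309) → (47.254,145.181) → (43.830,139.761) → (42.020,132.049).

; LightBurn 1.6.03
; GRBL device profile, absolute coords
G21
G90
G00 X88.772 Y83.616
M3 S752
G1 X58.380 Y63.123 F1049
G1 X42.910 Y43.141
G1 X49.405 Y106.624
G1 X88.772 Y83.616
M5
G00 X77.105 Y143.945
M3 S752
G1 X67.220 Y147.691 F1049
G1 X58.949 Y149.146
G1 X52.294 Y148.309
G1 X47.254 Y145.181
G1 X43.830 Y139.761
G1 X42.020 Y132.049
M5
G00 X0.000 Y0.000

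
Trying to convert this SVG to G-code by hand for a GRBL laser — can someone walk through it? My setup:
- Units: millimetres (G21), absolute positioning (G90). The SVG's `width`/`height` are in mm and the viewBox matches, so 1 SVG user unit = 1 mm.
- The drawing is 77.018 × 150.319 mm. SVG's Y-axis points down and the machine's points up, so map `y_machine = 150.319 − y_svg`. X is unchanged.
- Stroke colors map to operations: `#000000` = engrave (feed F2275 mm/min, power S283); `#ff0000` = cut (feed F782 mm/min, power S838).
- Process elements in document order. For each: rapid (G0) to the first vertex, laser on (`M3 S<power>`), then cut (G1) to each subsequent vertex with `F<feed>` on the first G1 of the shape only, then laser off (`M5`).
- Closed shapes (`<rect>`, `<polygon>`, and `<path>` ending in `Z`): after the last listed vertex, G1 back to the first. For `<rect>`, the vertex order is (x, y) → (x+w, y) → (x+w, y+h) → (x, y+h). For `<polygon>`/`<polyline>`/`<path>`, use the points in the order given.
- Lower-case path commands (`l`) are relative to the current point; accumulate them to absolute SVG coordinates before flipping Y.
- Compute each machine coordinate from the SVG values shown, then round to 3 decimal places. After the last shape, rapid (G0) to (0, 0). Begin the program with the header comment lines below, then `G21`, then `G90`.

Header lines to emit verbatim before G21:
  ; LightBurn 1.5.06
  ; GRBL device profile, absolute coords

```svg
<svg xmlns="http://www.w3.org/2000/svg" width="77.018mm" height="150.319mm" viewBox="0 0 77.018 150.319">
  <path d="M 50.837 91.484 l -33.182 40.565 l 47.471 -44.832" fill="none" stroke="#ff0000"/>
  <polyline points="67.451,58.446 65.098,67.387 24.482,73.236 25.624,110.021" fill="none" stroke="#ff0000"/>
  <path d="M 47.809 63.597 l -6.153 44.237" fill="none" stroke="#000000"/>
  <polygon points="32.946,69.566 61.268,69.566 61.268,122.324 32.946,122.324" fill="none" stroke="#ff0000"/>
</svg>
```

viewBox `0 0 77.018 150.319` with mm width/height → 1 unit = 1 mm. Flip: y_m = 150.319 − y_svg.

**Shape 1** — `<path>` open polyline, stroke `#ff0000` → cut (S838, F782). Machine vertices: (50.837,58.835) → (17.655,18.270) → (65.126,63.102). Open path.

**Shape 2** — `<polyline>` open polyline, stroke `#ff0000` → cut (S838, F782). Machine vertices: (67.451,91.873) → (65.098,82.932) → (24.482,77.083) → (25.624,40.298). Open path.

**Shape 3** — `<path>` line segment, stroke `#000000` → engrave (S283, F2275). Machine vertices: (47.809,86.722) → (41.656,42.485). Open path.

**Shape 4** — `<polygon>` rectangle, stroke `#ff0000` → cut (S838, F782). Machine vertices: (32.946,80.753) → (61.268,80.753) → (61.268,27.995) → (32.946,27.995) → (32.946,80.753). Closed: final G1 returns to the first vertex.

; LightBurn 1.5.06
; GRBL device profile, absolute coords
G21
G90
G0 X50.837 Y58.835
M3 S838
G1 X17.655 Y18.270 F782
G1 X65.126 Y63.102
M5
G0 X67.451 Y91.873
M3 S838
G1 X65.098 Y82.932 F782
G1 X24.482 Y77.083
G1 X25.624 Y40.298
M5
G0 X47.809 Y86.722
M3 S283
G1 X41.656 Y42.485 F2275
M5
G0 X32.946 Y80.753
M3 S838
G1 X61.268 Y80.753 F782
G1 X61.268 Y27.995
G1 X32.946 Y27.995
G1 X32.946 Y80.753
M5
G0 X0.000 Y0.000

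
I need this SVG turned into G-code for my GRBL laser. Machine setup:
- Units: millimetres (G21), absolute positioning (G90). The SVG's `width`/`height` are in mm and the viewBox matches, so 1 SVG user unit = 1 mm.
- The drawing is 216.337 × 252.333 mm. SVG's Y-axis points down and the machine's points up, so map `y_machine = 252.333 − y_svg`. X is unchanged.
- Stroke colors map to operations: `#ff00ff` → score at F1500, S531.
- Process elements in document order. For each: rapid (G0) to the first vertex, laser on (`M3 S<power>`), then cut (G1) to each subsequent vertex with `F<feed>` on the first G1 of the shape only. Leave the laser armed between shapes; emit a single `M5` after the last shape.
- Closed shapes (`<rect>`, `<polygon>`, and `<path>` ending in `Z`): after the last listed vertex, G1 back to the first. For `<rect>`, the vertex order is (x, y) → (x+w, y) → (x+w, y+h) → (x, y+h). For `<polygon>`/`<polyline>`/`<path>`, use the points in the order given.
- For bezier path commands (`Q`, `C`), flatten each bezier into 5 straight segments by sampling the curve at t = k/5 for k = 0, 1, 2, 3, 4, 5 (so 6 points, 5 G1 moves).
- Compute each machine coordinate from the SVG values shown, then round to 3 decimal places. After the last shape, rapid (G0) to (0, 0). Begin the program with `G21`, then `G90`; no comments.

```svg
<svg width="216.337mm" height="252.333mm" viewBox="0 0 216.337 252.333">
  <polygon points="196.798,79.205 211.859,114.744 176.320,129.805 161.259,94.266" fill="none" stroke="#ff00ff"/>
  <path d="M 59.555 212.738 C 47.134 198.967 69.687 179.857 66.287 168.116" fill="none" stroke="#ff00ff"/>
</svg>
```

1 u = 1 mm; y_m = 252.333 − y.

[1] `<polygon>` regular polygon, #ff00ff→score S531 F1500: (196.798,173.128) → (211.859,137.589) → (176.320,122.528) → (161.259,158.067) → (196.798,173.128) (closed)

[2] `<path>` cubic bezier, #ff00ff→score S531 F1500: (59.555,39.595) → (55.812,48.397) → (57.538,57.870) → (61.809,67.404) → (65.700,76.390) → (66.287,84.217)

G21
G90
G0 X196.798 Y173.128
M3 S531
G1 X211.859 Y137.589 F1500
G1 X176.320 Y122.528
G1 X161.259 Y158.067
G1 X196.798 Y173.128
G0 X59.555 Y39.595
M3 S531
G1 X55.812 Y48.397 F1500
G1 X57.538 Y57.870
G1 X61.809 Y67.404
G1 X65.700 Y76.390
G1 X66.287 Y84.217
M5
G0 X0.000 Y0.000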